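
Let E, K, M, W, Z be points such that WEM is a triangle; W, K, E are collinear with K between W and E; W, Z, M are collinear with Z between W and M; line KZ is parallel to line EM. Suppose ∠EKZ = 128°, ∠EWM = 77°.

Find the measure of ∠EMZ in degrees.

∠EMZ = 51°

1. ∠WKZ = 52°  [linear pair at K on WE]
2. ∠KWZ = 77°  [K on WE, Z on WM]
3. ∠KZW = 51°  [△WKZ]
4. ∠KZM = 129°  [linear pair at Z on WM]
5. ∠EMZ = 51°  [KZ∥EM, co-interior at M–Z]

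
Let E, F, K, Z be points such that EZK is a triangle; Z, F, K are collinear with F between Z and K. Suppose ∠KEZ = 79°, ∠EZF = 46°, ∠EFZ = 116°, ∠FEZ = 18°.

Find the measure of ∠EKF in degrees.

∠EKF = 55°

1. ∠EZK = 46°  [F on ray ZK]
2. ∠EKZ = 55°  [△EZK]
3. ∠EKF = 55°  [F on ray KZ]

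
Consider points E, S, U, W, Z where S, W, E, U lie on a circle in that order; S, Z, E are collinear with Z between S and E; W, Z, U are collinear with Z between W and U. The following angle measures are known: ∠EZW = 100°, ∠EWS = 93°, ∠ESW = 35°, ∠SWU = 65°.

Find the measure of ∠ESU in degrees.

1. ∠EUS = 87°  [cyclic SWEU, opposite ∠W+∠U]
2. ∠SEU = 65°  [same arc SU]
3. ∠ESU = 28°  [△SEU]

∠ESU = 28°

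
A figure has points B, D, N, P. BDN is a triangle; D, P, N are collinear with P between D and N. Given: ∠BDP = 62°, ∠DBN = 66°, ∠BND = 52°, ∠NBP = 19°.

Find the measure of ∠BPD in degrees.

1. ∠BNP = 52°  [P on ray ND]
2. ∠BPN = 109°  [△BPN]
3. ∠BPD = 71°  [linear pair at P on DN]

∠BPD = 71°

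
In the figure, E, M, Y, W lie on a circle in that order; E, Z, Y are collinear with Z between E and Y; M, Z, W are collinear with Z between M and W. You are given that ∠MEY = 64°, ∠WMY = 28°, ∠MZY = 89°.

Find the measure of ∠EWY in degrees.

∠EWY = 127°

1. ∠EYM = 63°  [△MZY]
2. ∠EMY = 53°  [△EMY]
3. ∠EWY = 127°  [cyclic EMYW, opposite ∠M+∠W]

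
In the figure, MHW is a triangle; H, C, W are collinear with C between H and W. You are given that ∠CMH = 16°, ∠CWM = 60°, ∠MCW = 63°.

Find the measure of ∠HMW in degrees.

1. ∠HWM = 60°  [C on ray WH]
2. ∠HCM = 117°  [linear pair at C on HW]
3. ∠CHM = 47°  [△MHC]
4. ∠MHW = 47°  [C on ray HW]
5. ∠HMW = 73°  [△MHW]

∠HMW = 73°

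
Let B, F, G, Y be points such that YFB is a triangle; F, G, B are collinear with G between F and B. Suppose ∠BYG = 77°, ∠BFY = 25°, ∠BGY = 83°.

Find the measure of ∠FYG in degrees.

∠FYG = 58°

1. ∠GFY = 25°  [G on ray FB]
2. ∠FGY = 97°  [linear pair at G on FB]
3. ∠FYG = 58°  [△YFG]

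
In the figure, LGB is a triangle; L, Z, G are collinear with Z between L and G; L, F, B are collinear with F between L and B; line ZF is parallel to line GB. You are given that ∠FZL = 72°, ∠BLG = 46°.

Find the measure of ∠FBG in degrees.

1. ∠BGL = 72°  [ZF∥GB, corresponding at Z]
2. ∠GBL = 62°  [△LGB]
3. ∠FBG = 62°  [F on ray BL]

∠FBG = 62°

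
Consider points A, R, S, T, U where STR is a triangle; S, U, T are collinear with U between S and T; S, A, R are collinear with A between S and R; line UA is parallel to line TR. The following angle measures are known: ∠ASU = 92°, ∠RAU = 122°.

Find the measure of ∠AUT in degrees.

∠AUT = 150°

1. ∠SAU = 58°  [linear pair at A on SR]
2. ∠AUS = 30°  [△SUA]
3. ∠AUT = 150°  [linear pair at U on ST]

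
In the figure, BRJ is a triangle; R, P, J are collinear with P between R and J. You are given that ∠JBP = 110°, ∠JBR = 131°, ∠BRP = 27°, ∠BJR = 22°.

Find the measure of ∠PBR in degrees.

1. ∠BJP = 22°  [P on ray JR]
2. ∠BPJ = 48°  [△BPJ]
3. ∠BPR = 132°  [linear pair at P on RJ]
4. ∠PBR = 21°  [△BRP]

∠PBR = 21°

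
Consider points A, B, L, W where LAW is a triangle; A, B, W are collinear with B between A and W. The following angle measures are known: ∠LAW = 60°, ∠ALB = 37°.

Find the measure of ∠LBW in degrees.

∠LBW = 97°

1. ∠BAL = 60°  [B on ray AW]
2. ∠ABL = 83°  [△LAB]
3. ∠LBW = 97°  [linear pair at B on AW]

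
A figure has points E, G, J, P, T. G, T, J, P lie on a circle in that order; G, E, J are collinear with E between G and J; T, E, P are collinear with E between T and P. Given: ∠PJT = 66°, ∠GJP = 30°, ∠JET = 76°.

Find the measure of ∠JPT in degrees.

∠JPT = 46°

1. ∠GTP = 30°  [same arc GP]
2. ∠GET = 104°  [linear pair at E on GJ]
3. ∠JGT = 46°  [△GET]
4. ∠JPT = 46°  [same arc TJ]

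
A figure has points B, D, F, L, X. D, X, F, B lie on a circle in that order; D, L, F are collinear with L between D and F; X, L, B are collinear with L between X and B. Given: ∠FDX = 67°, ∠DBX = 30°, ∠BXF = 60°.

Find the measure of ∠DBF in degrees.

1. ∠DFX = 30°  [same arc DX]
2. ∠DXF = 83°  [△DXF]
3. ∠DBF = 97°  [cyclic DXFB, opposite ∠X+∠B]

∠DBF = 97°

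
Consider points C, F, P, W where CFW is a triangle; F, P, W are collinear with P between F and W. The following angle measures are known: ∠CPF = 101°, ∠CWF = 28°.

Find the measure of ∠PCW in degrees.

∠PCW = 73°

1. ∠CPW = 79°  [linear pair at P on FW]
2. ∠CWP = 28°  [P on ray WF]
3. ∠PCW = 73°  [△CPW]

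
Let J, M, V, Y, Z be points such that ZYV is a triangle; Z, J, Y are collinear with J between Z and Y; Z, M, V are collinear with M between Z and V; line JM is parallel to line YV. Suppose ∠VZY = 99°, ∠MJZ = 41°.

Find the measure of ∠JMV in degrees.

∠JMV = 140°

1. ∠JZM = 99°  [J on ZY, M on ZV]
2. ∠JMZ = 40°  [△ZJM]
3. ∠JMV = 140°  [linear pair at M on ZV]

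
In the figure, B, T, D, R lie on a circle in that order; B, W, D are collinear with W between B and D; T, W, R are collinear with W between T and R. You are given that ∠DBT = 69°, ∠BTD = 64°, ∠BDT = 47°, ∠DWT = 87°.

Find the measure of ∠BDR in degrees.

∠BDR = 18°

1. ∠BRD = 116°  [cyclic BTDR, opposite ∠T+∠R]
2. ∠BRT = 47°  [same arc BT]
3. ∠BWR = 87°  [vertical angles at W]
4. ∠DBR = 46°  [△BWR]
5. ∠BDR = 18°  [△BDR]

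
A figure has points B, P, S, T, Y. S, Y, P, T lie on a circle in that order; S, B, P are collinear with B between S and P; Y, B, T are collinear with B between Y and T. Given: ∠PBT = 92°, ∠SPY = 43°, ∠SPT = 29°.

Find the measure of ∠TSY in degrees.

∠TSY = 108°

1. ∠STY = 43°  [same arc SY]
2. ∠SYT = 29°  [same arc ST]
3. ∠TSY = 108°  [△SYT]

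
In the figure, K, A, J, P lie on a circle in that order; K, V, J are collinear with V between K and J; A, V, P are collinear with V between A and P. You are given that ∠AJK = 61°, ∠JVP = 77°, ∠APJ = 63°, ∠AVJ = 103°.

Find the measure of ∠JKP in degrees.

∠JKP = 16°

1. ∠APK = 61°  [same arc KA]
2. ∠KVP = 103°  [linear pair at V on KJ]
3. ∠JKP = 16°  [△KVP]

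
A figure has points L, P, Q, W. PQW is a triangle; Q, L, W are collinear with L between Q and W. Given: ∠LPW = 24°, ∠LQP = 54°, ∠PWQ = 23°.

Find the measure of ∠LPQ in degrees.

∠LPQ = 79°

1. ∠LWP = 23°  [L on ray WQ]
2. ∠PLW = 133°  [△PLW]
3. ∠PLQ = 47°  [linear pair at L on QW]
4. ∠LPQ = 79°  [△PQL]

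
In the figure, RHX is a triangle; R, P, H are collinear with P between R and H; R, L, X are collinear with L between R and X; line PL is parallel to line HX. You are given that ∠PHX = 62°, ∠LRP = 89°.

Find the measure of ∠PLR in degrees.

∠PLR = 29°

1. ∠RHX = 62°  [P on ray HR]
2. ∠HRX = 89°  [P on RH, L on RX]
3. ∠HXR = 29°  [△RHX]
4. ∠PLR = 29°  [PL∥HX, corresponding at L]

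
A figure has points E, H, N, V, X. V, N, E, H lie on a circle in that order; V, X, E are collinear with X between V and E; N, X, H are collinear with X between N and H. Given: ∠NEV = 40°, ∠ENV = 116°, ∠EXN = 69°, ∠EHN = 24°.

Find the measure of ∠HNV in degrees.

∠HNV = 45°

1. ∠EVN = 24°  [△VNE]
2. ∠NXV = 111°  [linear pair at X on VE]
3. ∠HNV = 45°  [△VXN]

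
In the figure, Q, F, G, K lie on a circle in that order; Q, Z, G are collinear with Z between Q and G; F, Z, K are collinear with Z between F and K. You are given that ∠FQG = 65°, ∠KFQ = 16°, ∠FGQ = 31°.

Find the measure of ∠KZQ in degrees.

1. ∠GFQ = 84°  [△QFG]
2. ∠KGQ = 16°  [same arc QK]
3. ∠FKQ = 31°  [same arc QF]
4. ∠GKQ = 96°  [cyclic QFGK, opposite ∠F+∠K]
5. ∠GQK = 68°  [△QGK]
6. ∠KZQ = 81°  [△QZK]

∠KZQ = 81°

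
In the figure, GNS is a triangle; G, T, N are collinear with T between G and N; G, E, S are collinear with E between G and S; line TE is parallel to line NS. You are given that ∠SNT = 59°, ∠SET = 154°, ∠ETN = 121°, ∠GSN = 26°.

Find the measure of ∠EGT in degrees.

1. ∠GET = 26°  [linear pair at E on GS]
2. ∠ETG = 59°  [linear pair at T on GN]
3. ∠EGT = 95°  [△GTE]

∠EGT = 95°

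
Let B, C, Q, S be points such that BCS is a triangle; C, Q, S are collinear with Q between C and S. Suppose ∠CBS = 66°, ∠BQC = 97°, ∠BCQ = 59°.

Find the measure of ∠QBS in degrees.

1. ∠BQS = 83°  [linear pair at Q on CS]
2. ∠BCS = 59°  [Q on ray CS]
3. ∠BSC = 55°  [△BCS]
4. ∠BSQ = 55°  [Q on ray SC]
5. ∠QBS = 42°  [△BQS]

∠QBS = 42°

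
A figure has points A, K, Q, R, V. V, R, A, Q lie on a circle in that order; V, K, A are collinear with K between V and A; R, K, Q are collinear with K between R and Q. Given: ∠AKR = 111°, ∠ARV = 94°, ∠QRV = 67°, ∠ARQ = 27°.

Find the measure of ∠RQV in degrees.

1. ∠QKV = 111°  [vertical angles at K]
2. ∠AVQ = 27°  [same arc AQ]
3. ∠RQV = 42°  [△VKQ]

∠RQV = 42°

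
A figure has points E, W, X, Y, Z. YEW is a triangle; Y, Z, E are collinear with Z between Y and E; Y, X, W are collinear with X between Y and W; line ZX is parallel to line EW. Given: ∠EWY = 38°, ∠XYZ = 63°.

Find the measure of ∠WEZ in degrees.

∠WEZ = 79°

1. ∠YXZ = 38°  [ZX∥EW, corresponding at X]
2. ∠XZY = 79°  [△YZX]
3. ∠EZX = 101°  [linear pair at Z on YE]
4. ∠WEZ = 79°  [ZX∥EW, co-interior at E–Z]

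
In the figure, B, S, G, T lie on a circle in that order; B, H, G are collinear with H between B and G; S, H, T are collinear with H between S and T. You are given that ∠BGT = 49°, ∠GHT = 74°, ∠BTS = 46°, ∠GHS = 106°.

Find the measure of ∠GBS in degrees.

1. ∠BST = 49°  [same arc BT]
2. ∠BHS = 74°  [vertical angles at H]
3. ∠GBS = 57°  [△BHS]

∠GBS = 57°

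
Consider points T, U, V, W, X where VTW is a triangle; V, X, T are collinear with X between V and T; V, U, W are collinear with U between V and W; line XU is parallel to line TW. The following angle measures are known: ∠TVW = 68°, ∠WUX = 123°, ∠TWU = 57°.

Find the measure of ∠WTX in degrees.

∠WTX = 55°

1. ∠TWV = 57°  [U on ray WV]
2. ∠VTW = 55°  [△VTW]
3. ∠WTX = 55°  [X on ray TV]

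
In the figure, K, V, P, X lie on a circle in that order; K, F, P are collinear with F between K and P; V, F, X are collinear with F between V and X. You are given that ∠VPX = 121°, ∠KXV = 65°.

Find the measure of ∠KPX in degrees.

∠KPX = 56°

1. ∠VKX = 59°  [cyclic KVPX, opposite ∠K+∠P]
2. ∠KVX = 56°  [△KVX]
3. ∠KPX = 56°  [same arc KX]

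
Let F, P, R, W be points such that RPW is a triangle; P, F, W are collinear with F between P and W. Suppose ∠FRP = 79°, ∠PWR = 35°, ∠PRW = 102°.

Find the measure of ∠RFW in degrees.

1. ∠RPW = 43°  [△RPW]
2. ∠FPR = 43°  [F on ray PW]
3. ∠PFR = 58°  [△RPF]
4. ∠RFW = 122°  [linear pair at F on PW]

∠RFW = 122°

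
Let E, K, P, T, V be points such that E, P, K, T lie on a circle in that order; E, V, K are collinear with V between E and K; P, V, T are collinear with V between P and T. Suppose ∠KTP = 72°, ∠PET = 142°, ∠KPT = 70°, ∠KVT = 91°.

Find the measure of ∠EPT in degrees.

1. ∠KEP = 72°  [same arc PK]
2. ∠EVP = 91°  [vertical angles at V]
3. ∠EPT = 17°  [△EVP]

∠EPT = 17°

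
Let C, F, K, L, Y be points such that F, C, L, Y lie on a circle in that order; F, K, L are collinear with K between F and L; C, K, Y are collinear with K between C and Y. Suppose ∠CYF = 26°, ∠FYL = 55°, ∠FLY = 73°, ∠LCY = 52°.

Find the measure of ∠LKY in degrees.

∠LKY = 78°

1. ∠LFY = 52°  [△FLY]
2. ∠FKY = 102°  [△FKY]
3. ∠LKY = 78°  [linear pair at K on FL]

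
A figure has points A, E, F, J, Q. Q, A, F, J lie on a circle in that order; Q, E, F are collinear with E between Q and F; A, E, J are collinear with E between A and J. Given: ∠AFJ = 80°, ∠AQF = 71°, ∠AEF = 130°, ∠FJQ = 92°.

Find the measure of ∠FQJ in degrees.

1. ∠AJF = 71°  [same arc AF]
2. ∠FAJ = 29°  [△AFJ]
3. ∠FQJ = 29°  [same arc FJ]

∠FQJ = 29°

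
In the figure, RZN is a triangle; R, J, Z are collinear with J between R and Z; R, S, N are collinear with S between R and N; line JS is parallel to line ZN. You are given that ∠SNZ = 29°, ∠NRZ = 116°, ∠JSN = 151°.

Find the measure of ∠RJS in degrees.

∠RJS = 35°

1. ∠RNZ = 29°  [S on ray NR]
2. ∠NZR = 35°  [△RZN]
3. ∠RJS = 35°  [JS∥ZN, corresponding at J]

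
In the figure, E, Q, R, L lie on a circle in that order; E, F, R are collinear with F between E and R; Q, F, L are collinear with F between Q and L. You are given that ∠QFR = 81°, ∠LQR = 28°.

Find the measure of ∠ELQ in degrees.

1. ∠EFL = 81°  [vertical angles at F]
2. ∠LER = 28°  [same arc RL]
3. ∠ELQ = 71°  [△EFL]

∠ELQ = 71°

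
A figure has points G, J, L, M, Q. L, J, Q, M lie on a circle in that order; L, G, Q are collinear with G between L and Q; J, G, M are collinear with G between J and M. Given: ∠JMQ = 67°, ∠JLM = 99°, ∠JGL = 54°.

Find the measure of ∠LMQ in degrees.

1. ∠JQM = 81°  [cyclic LJQM, opposite ∠L+∠Q]
2. ∠MGQ = 54°  [vertical angles at G]
3. ∠MJQ = 32°  [△JQM]
4. ∠LQM = 59°  [△QGM]
5. ∠MLQ = 32°  [same arc QM]
6. ∠LMQ = 89°  [△LQM]

∠LMQ = 89°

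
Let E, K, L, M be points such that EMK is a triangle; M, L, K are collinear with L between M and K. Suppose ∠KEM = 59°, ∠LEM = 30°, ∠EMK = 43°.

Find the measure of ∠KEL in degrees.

∠KEL = 29°

1. ∠EKM = 78°  [△EMK]
2. ∠EML = 43°  [L on ray MK]
3. ∠EKL = 78°  [L on ray KM]
4. ∠ELM = 107°  [△EML]
5. ∠ELK = 73°  [linear pair at L on MK]
6. ∠KEL = 29°  [△ELK]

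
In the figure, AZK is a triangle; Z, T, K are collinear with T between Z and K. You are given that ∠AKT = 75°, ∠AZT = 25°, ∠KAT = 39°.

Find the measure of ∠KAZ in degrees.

∠KAZ = 80°

1. ∠AKZ = 75°  [T on ray KZ]
2. ∠AZK = 25°  [T on ray ZK]
3. ∠KAZ = 80°  [△AZK]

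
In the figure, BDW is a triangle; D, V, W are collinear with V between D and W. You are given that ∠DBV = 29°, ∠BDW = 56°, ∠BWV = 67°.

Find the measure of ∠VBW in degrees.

1. ∠BDV = 56°  [V on ray DW]
2. ∠BVD = 95°  [△BDV]
3. ∠BVW = 85°  [linear pair at V on DW]
4. ∠VBW = 28°  [△BVW]

∠VBW = 28°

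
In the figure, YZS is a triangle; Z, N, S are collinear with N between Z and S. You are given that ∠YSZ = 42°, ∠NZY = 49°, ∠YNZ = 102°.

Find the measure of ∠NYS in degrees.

1. ∠NSY = 42°  [N on ray SZ]
2. ∠SNY = 78°  [linear pair at N on ZS]
3. ∠NYS = 60°  [△YNS]

∠NYS = 60°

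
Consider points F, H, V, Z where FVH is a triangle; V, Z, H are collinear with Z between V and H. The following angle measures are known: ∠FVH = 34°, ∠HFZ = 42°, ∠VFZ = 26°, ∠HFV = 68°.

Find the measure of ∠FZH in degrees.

1. ∠FVZ = 34°  [Z on ray VH]
2. ∠FZV = 120°  [△FVZ]
3. ∠FZH = 60°  [linear pair at Z on VH]

∠FZH = 60°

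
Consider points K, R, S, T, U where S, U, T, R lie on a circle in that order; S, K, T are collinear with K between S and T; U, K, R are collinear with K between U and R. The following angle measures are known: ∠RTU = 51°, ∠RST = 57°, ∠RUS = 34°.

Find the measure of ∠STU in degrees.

1. ∠RSU = 129°  [cyclic SUTR, opposite ∠S+∠T]
2. ∠SRU = 17°  [△SUR]
3. ∠STU = 17°  [same arc SU]

∠STU = 17°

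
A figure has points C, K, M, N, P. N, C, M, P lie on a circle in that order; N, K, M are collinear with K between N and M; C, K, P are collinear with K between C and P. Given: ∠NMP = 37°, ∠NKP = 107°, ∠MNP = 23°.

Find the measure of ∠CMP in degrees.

1. ∠MKP = 73°  [linear pair at K on NM]
2. ∠MCP = 23°  [same arc MP]
3. ∠CPM = 70°  [△MKP]
4. ∠CMP = 87°  [△CMP]

∠CMP = 87°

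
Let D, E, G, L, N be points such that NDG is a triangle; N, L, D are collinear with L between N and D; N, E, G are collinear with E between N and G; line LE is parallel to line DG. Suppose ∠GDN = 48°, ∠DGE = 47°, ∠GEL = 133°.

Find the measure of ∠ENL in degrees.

∠ENL = 85°

1. ∠ELN = 48°  [LE∥DG, corresponding at L]
2. ∠LEN = 47°  [linear pair at E on NG]
3. ∠ENL = 85°  [△NLE]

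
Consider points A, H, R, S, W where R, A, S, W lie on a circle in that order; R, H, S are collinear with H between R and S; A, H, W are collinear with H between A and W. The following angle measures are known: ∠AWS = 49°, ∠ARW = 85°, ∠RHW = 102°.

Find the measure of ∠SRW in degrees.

1. ∠ASW = 95°  [cyclic RASW, opposite ∠R+∠S]
2. ∠SAW = 36°  [△ASW]
3. ∠SRW = 36°  [same arc SW]

∠SRW = 36°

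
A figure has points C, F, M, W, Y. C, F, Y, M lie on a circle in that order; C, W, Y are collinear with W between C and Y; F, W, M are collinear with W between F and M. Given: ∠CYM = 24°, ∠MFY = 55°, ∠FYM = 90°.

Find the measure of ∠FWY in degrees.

1. ∠CFM = 24°  [same arc CM]
2. ∠MCY = 55°  [same arc YM]
3. ∠FCM = 90°  [cyclic CFYM, opposite ∠C+∠Y]
4. ∠CMF = 66°  [△CFM]
5. ∠CWM = 59°  [△CWM]
6. ∠FWY = 59°  [vertical angles at W]

∠FWY = 59°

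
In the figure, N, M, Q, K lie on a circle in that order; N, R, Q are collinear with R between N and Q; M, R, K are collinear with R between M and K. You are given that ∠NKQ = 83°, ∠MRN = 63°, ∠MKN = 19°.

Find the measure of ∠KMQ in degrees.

∠KMQ = 44°

1. ∠MRQ = 117°  [linear pair at R on NQ]
2. ∠MQN = 19°  [same arc NM]
3. ∠KMQ = 44°  [△MRQ]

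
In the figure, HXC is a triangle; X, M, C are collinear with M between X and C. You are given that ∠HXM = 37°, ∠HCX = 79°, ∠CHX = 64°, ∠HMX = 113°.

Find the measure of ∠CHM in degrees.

∠CHM = 34°

1. ∠HCM = 79°  [M on ray CX]
2. ∠CMH = 67°  [linear pair at M on XC]
3. ∠CHM = 34°  [△HMC]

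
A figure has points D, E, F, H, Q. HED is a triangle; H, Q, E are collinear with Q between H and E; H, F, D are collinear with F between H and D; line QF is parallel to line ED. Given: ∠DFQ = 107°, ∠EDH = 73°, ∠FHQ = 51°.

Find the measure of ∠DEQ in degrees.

∠DEQ = 56°

1. ∠HFQ = 73°  [linear pair at F on HD]
2. ∠FQH = 56°  [△HQF]
3. ∠EQF = 124°  [linear pair at Q on HE]
4. ∠DEQ = 56°  [QF∥ED, co-interior at E–Q]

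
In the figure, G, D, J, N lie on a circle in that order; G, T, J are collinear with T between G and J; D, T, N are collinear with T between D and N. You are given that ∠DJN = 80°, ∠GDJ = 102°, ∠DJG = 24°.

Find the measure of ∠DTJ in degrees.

∠DTJ = 110°

1. ∠DGN = 100°  [cyclic GDJN, opposite ∠G+∠J]
2. ∠DGJ = 54°  [△GDJ]
3. ∠DNG = 24°  [same arc GD]
4. ∠GDN = 56°  [△GDN]
5. ∠DTG = 70°  [△GTD]
6. ∠DTJ = 110°  [linear pair at T on GJ]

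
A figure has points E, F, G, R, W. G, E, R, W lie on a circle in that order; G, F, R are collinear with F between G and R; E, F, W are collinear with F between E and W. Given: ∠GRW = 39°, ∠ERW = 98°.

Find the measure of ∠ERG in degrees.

∠ERG = 59°

1. ∠GEW = 39°  [same arc GW]
2. ∠EGW = 82°  [cyclic GERW, opposite ∠G+∠R]
3. ∠EWG = 59°  [△GEW]
4. ∠ERG = 59°  [same arc GE]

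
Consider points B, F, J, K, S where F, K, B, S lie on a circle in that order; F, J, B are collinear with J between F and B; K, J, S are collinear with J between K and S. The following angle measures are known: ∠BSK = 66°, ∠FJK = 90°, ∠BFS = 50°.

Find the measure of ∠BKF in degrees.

∠BKF = 74°

1. ∠BFK = 66°  [same arc KB]
2. ∠BJK = 90°  [linear pair at J on FB]
3. ∠BKS = 50°  [same arc BS]
4. ∠FBK = 40°  [△KJB]
5. ∠BKF = 74°  [△FKB]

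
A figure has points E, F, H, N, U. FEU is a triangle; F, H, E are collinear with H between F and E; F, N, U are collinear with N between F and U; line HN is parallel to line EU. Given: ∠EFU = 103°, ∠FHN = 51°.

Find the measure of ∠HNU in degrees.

1. ∠HFN = 103°  [H on FE, N on FU]
2. ∠FNH = 26°  [△FHN]
3. ∠HNU = 154°  [linear pair at N on FU]

∠HNU = 154°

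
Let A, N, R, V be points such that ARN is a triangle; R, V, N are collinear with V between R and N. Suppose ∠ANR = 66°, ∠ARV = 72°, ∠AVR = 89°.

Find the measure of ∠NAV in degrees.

1. ∠ANV = 66°  [V on ray NR]
2. ∠AVN = 91°  [linear pair at V on RN]
3. ∠NAV = 23°  [△AVN]

∠NAV = 23°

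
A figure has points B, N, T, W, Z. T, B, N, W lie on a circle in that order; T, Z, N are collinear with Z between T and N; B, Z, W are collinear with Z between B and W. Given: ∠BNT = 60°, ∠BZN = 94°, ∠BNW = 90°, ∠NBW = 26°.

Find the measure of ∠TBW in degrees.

∠TBW = 30°

1. ∠BWT = 60°  [same arc TB]
2. ∠BTW = 90°  [cyclic TBNW, opposite ∠T+∠N]
3. ∠TBW = 30°  [△TBW]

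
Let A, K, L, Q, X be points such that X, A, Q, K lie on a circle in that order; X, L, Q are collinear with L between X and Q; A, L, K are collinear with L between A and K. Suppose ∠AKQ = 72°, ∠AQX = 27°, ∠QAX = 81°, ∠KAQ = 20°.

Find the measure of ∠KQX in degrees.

∠KQX = 61°

1. ∠QKX = 99°  [cyclic XAQK, opposite ∠A+∠K]
2. ∠KXQ = 20°  [same arc QK]
3. ∠KQX = 61°  [△XQK]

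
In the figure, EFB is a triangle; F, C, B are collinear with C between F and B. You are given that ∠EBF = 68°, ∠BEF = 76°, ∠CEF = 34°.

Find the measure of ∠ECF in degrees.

1. ∠BFE = 36°  [△EFB]
2. ∠CFE = 36°  [C on ray FB]
3. ∠ECF = 110°  [△EFC]

∠ECF = 110°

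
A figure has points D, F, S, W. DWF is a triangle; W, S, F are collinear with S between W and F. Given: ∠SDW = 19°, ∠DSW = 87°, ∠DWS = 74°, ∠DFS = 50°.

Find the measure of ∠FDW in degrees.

1. ∠DWF = 74°  [S on ray WF]
2. ∠DFW = 50°  [S on ray FW]
3. ∠FDW = 56°  [△DWF]

∠FDW = 56°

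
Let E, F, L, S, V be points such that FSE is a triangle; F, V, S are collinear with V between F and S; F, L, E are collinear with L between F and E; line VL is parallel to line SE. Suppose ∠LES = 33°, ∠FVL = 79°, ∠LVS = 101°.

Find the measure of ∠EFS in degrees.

∠EFS = 68°

1. ∠FES = 33°  [L on ray EF]
2. ∠ESF = 79°  [VL∥SE, corresponding at V]
3. ∠EFS = 68°  [△FSE]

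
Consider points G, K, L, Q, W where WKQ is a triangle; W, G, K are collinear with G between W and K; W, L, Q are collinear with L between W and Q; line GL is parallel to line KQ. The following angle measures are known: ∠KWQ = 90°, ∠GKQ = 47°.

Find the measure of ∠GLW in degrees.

1. ∠QKW = 47°  [G on ray KW]
2. ∠KQW = 43°  [△WKQ]
3. ∠GLW = 43°  [GL∥KQ, corresponding at L]

∠GLW = 43°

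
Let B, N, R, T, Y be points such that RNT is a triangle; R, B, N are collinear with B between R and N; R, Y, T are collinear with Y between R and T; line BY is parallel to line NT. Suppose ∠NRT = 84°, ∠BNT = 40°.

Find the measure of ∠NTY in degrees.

1. ∠RNT = 40°  [B on ray NR]
2. ∠NTR = 56°  [△RNT]
3. ∠NTY = 56°  [Y on ray TR]

∠NTY = 56°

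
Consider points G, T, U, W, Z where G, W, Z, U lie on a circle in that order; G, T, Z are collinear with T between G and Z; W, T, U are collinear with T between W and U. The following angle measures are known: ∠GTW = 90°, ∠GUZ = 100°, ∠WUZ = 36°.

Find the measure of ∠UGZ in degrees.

1. ∠UTZ = 90°  [vertical angles at T]
2. ∠GZU = 54°  [△ZTU]
3. ∠UGZ = 26°  [△GZU]

∠UGZ = 26°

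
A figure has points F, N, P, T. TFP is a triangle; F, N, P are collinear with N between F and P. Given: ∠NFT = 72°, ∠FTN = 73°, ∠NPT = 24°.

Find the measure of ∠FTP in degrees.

∠FTP = 84°

1. ∠PFT = 72°  [N on ray FP]
2. ∠FPT = 24°  [N on ray PF]
3. ∠FTP = 84°  [△TFP]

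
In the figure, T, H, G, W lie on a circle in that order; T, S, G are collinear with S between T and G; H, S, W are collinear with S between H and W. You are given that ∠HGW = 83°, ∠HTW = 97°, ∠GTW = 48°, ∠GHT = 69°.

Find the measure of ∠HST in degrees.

1. ∠GHW = 48°  [same arc GW]
2. ∠GWT = 111°  [cyclic THGW, opposite ∠H+∠W]
3. ∠GWH = 49°  [△HGW]
4. ∠TGW = 21°  [△TGW]
5. ∠GTH = 49°  [same arc HG]
6. ∠THW = 21°  [same arc TW]
7. ∠HST = 110°  [△TSH]

∠HST = 110°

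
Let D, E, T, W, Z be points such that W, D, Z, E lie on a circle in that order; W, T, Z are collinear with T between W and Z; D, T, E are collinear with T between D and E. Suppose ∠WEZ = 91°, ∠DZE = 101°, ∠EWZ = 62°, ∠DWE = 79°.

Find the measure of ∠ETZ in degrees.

∠ETZ = 136°

1. ∠EZW = 27°  [△WZE]
2. ∠EDZ = 62°  [same arc ZE]
3. ∠DEZ = 17°  [△DZE]
4. ∠ETZ = 136°  [△ZTE]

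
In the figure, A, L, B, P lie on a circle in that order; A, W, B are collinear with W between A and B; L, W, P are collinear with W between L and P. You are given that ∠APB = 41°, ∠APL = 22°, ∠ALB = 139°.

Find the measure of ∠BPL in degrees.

∠BPL = 19°

1. ∠ABL = 22°  [same arc AL]
2. ∠BAL = 19°  [△ALB]
3. ∠BPL = 19°  [same arc LB]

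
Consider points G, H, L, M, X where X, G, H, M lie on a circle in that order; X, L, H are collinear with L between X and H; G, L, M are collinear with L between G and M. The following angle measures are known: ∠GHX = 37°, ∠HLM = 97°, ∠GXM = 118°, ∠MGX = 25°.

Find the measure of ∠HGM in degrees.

1. ∠GMX = 37°  [same arc XG]
2. ∠MLX = 83°  [linear pair at L on XH]
3. ∠HXM = 60°  [△XLM]
4. ∠HGM = 60°  [same arc HM]

∠HGM = 60°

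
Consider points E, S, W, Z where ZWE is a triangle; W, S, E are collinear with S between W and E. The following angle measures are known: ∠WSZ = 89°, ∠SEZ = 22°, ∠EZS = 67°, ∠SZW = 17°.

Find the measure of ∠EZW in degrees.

1. ∠SWZ = 74°  [△ZWS]
2. ∠WEZ = 22°  [S on ray EW]
3. ∠EWZ = 74°  [S on ray WE]
4. ∠EZW = 84°  [△ZWE]

∠EZW = 84°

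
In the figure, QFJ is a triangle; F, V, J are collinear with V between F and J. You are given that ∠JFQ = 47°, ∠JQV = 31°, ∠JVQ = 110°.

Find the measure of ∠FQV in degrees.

∠FQV = 63°

1. ∠QFV = 47°  [V on ray FJ]
2. ∠FVQ = 70°  [linear pair at V on FJ]
3. ∠FQV = 63°  [△QFV]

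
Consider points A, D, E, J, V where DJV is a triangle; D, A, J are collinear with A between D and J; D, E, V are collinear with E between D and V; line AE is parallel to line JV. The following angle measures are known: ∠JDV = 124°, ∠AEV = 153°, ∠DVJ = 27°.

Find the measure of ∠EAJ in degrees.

∠EAJ = 151°

1. ∠DJV = 29°  [△DJV]
2. ∠DAE = 29°  [AE∥JV, corresponding at A]
3. ∠EAJ = 151°  [linear pair at A on DJ]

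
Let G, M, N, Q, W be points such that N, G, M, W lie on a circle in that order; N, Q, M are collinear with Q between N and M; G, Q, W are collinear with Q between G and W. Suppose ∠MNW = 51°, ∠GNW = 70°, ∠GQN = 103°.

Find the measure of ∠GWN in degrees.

1. ∠MGW = 51°  [same arc MW]
2. ∠GQM = 77°  [linear pair at Q on NM]
3. ∠GMN = 52°  [△GQM]
4. ∠GWN = 52°  [same arc NG]

∠GWN = 52°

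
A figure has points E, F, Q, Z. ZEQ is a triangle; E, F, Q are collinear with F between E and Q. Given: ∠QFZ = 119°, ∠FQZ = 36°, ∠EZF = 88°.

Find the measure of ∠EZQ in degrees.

∠EZQ = 113°

1. ∠EFZ = 61°  [linear pair at F on EQ]
2. ∠EQZ = 36°  [F on ray QE]
3. ∠FEZ = 31°  [△ZEF]
4. ∠QEZ = 31°  [F on ray EQ]
5. ∠EZQ = 113°  [△ZEQ]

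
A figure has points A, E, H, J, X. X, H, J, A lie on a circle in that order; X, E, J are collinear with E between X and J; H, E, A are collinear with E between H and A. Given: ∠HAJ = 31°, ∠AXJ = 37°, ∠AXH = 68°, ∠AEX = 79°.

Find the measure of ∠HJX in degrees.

∠HJX = 64°

1. ∠AHJ = 37°  [same arc JA]
2. ∠HEJ = 79°  [vertical angles at E]
3. ∠HJX = 64°  [△HEJ]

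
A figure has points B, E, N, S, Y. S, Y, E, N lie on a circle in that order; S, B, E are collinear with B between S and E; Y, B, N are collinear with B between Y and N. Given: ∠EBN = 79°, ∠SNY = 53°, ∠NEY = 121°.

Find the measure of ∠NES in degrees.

1. ∠NSY = 59°  [cyclic SYEN, opposite ∠S+∠E]
2. ∠NYS = 68°  [△SYN]
3. ∠NES = 68°  [same arc SN]

∠NES = 68°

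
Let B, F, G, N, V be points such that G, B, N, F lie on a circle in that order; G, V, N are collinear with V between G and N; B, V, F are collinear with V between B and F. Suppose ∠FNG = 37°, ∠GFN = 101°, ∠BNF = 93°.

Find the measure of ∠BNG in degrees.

1. ∠FBG = 37°  [same arc GF]
2. ∠BGF = 87°  [cyclic GBNF, opposite ∠G+∠N]
3. ∠BFG = 56°  [△GBF]
4. ∠BNG = 56°  [same arc GB]

∠BNG = 56°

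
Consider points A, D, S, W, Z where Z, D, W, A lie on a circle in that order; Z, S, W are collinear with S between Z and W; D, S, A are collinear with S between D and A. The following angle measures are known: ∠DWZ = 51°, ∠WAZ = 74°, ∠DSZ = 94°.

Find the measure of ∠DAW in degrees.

1. ∠WDZ = 106°  [cyclic ZDWA, opposite ∠D+∠A]
2. ∠DZW = 23°  [△ZDW]
3. ∠DAW = 23°  [same arc DW]

∠DAW = 23°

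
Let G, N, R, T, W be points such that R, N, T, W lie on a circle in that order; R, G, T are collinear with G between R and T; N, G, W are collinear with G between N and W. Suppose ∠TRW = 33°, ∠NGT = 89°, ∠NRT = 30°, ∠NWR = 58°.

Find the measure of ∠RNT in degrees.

∠RNT = 92°

1. ∠TNW = 33°  [same arc TW]
2. ∠NTR = 58°  [△NGT]
3. ∠RNT = 92°  [△RNT]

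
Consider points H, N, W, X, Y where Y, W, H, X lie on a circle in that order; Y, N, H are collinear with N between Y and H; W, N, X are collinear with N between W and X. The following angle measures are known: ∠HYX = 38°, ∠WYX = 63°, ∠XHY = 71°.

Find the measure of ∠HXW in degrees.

∠HXW = 25°

1. ∠HWX = 38°  [same arc HX]
2. ∠WHX = 117°  [cyclic YWHX, opposite ∠Y+∠H]
3. ∠HXW = 25°  [△WHX]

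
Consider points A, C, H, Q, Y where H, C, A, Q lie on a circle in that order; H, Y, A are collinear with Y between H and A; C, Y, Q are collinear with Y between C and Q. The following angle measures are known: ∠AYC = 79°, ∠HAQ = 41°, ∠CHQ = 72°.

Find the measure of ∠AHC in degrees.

∠AHC = 38°

1. ∠CYH = 101°  [linear pair at Y on HA]
2. ∠HCQ = 41°  [same arc HQ]
3. ∠AHC = 38°  [△HYC]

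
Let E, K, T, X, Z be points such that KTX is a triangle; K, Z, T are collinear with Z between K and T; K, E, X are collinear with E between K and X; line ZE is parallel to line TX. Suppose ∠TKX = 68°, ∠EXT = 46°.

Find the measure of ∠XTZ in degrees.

∠XTZ = 66°

1. ∠KXT = 46°  [E on ray XK]
2. ∠KTX = 66°  [△KTX]
3. ∠XTZ = 66°  [Z on ray TK]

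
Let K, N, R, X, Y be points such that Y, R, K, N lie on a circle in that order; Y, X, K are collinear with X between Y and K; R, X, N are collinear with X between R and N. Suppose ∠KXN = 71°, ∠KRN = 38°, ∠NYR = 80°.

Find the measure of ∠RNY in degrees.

∠RNY = 33°

1. ∠NXY = 109°  [linear pair at X on YK]
2. ∠KYN = 38°  [same arc KN]
3. ∠RNY = 33°  [△YXN]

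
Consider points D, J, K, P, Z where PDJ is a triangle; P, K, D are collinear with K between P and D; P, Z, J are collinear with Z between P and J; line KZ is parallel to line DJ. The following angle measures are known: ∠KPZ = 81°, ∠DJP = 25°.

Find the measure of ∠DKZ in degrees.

1. ∠DPJ = 81°  [K on PD, Z on PJ]
2. ∠JDP = 74°  [△PDJ]
3. ∠PKZ = 74°  [KZ∥DJ, corresponding at K]
4. ∠DKZ = 106°  [linear pair at K on PD]

∠DKZ = 106°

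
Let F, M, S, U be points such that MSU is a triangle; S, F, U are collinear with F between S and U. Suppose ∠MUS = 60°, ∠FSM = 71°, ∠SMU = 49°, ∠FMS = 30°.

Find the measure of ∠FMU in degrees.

∠FMU = 19°

1. ∠FUM = 60°  [F on ray US]
2. ∠MFS = 79°  [△MSF]
3. ∠MFU = 101°  [linear pair at F on SU]
4. ∠FMU = 19°  [△MFU]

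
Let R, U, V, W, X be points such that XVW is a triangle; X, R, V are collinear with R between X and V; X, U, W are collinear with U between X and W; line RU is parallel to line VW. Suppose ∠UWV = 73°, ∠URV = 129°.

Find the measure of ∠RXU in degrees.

∠RXU = 56°

1. ∠VWX = 73°  [U on ray WX]
2. ∠URX = 51°  [linear pair at R on XV]
3. ∠RUX = 73°  [RU∥VW, corresponding at U]
4. ∠RXU = 56°  [△XRU]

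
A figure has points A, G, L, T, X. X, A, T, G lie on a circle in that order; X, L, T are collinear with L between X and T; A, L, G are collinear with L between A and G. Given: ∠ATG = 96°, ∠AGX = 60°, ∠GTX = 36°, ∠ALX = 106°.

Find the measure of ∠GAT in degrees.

∠GAT = 46°

1. ∠ATX = 60°  [same arc XA]
2. ∠ALT = 74°  [linear pair at L on XT]
3. ∠GAT = 46°  [△ALT]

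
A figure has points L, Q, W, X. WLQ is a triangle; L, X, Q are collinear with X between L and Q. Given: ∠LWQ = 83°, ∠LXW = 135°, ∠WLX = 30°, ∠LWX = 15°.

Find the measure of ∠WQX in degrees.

∠WQX = 67°

1. ∠QLW = 30°  [X on ray LQ]
2. ∠LQW = 67°  [△WLQ]
3. ∠WQX = 67°  [X on ray QL]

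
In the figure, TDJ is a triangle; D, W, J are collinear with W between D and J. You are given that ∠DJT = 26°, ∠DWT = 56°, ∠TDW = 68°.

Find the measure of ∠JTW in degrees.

∠JTW = 30°

1. ∠TJW = 26°  [W on ray JD]
2. ∠JWT = 124°  [linear pair at W on DJ]
3. ∠JTW = 30°  [△TWJ]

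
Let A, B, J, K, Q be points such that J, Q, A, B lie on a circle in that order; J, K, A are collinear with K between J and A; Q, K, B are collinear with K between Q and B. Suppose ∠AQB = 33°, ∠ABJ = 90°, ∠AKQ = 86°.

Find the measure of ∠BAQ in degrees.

1. ∠AJB = 33°  [same arc AB]
2. ∠BAJ = 57°  [△JAB]
3. ∠BKJ = 86°  [vertical angles at K]
4. ∠JBQ = 61°  [△JKB]
5. ∠BQJ = 57°  [same arc JB]
6. ∠BJQ = 62°  [△JQB]
7. ∠BAQ = 118°  [cyclic JQAB, opposite ∠J+∠A]

∠BAQ = 118°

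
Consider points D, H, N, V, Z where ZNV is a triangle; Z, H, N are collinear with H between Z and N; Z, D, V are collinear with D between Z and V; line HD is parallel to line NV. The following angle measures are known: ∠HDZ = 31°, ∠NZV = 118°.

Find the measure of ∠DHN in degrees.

1. ∠NVZ = 31°  [HD∥NV, corresponding at D]
2. ∠VNZ = 31°  [△ZNV]
3. ∠DHZ = 31°  [HD∥NV, corresponding at H]
4. ∠DHN = 149°  [linear pair at H on ZN]

∠DHN = 149°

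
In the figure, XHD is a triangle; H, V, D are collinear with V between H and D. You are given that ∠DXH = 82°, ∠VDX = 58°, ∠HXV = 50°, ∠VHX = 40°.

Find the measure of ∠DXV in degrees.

∠DXV = 32°

1. ∠HVX = 90°  [△XHV]
2. ∠DVX = 90°  [linear pair at V on HD]
3. ∠DXV = 32°  [△XVD]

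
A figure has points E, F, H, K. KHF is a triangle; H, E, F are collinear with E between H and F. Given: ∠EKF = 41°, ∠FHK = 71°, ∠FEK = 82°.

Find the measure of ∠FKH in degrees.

∠FKH = 52°

1. ∠EFK = 57°  [△KEF]
2. ∠HFK = 57°  [E on ray FH]
3. ∠FKH = 52°  [△KHF]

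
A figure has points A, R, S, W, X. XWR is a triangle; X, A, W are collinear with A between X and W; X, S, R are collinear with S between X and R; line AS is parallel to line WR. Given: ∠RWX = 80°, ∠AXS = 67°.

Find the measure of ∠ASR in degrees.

1. ∠SAX = 80°  [AS∥WR, corresponding at A]
2. ∠ASX = 33°  [△XAS]
3. ∠ASR = 147°  [linear pair at S on XR]

∠ASR = 147°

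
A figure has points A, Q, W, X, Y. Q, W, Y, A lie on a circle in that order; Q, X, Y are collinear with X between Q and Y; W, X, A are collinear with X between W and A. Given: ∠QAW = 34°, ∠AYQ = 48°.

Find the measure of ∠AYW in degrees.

∠AYW = 82°

1. ∠AWQ = 48°  [same arc QA]
2. ∠AQW = 98°  [△QWA]
3. ∠AYW = 82°  [cyclic QWYA, opposite ∠Q+∠Y]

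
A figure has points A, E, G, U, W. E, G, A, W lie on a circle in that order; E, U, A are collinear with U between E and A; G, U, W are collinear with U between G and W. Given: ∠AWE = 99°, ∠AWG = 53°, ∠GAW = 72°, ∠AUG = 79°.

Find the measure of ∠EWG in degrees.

1. ∠AEG = 53°  [same arc GA]
2. ∠GEW = 108°  [cyclic EGAW, opposite ∠E+∠A]
3. ∠EUG = 101°  [linear pair at U on EA]
4. ∠EGW = 26°  [△EUG]
5. ∠EWG = 46°  [△EGW]

∠EWG = 46°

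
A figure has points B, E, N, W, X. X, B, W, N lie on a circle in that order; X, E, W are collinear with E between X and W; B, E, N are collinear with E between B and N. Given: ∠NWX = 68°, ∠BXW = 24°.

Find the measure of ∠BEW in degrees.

∠BEW = 92°

1. ∠NBX = 68°  [same arc XN]
2. ∠BEX = 88°  [△XEB]
3. ∠BEW = 92°  [linear pair at E on XW]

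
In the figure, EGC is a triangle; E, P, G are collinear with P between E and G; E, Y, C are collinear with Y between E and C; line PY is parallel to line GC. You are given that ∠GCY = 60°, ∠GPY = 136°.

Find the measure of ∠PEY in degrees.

∠PEY = 76°

1. ∠ECG = 60°  [Y on ray CE]
2. ∠EPY = 44°  [linear pair at P on EG]
3. ∠EYP = 60°  [PY∥GC, corresponding at Y]
4. ∠PEY = 76°  [△EPY]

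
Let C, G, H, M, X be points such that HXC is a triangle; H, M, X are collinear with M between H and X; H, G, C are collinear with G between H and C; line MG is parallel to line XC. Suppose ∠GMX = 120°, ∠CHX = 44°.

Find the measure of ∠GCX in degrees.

∠GCX = 76°

1. ∠GMH = 60°  [linear pair at M on HX]
2. ∠GHM = 44°  [M on HX, G on HC]
3. ∠HGM = 76°  [△HMG]
4. ∠CGM = 104°  [linear pair at G on HC]
5. ∠GCX = 76°  [MG∥XC, co-interior at C–G]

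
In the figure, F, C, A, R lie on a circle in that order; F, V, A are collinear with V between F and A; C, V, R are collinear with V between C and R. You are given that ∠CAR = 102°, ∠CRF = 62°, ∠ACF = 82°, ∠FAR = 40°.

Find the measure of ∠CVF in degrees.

∠CVF = 104°

1. ∠CFR = 78°  [cyclic FCAR, opposite ∠F+∠A]
2. ∠CAF = 62°  [same arc FC]
3. ∠FCR = 40°  [△FCR]
4. ∠AFC = 36°  [△FCA]
5. ∠CVF = 104°  [△FVC]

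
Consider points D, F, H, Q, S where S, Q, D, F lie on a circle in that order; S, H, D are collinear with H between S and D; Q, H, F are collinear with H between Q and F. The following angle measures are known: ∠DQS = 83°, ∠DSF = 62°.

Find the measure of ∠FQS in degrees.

∠FQS = 21°

1. ∠DFS = 97°  [cyclic SQDF, opposite ∠Q+∠F]
2. ∠FDS = 21°  [△SDF]
3. ∠FQS = 21°  [same arc SF]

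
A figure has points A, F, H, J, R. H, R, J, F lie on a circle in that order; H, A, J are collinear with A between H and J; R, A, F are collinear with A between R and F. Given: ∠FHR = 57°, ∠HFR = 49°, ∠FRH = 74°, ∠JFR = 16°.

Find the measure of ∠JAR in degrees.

1. ∠FJR = 123°  [cyclic HRJF, opposite ∠H+∠J]
2. ∠HJR = 49°  [same arc HR]
3. ∠FRJ = 41°  [△RJF]
4. ∠JAR = 90°  [△RAJ]

∠JAR = 90°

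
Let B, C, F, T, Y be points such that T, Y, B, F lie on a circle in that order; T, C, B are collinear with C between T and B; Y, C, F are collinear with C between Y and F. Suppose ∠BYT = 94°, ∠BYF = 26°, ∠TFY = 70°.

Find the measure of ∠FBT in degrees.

∠FBT = 68°

1. ∠BFT = 86°  [cyclic TYBF, opposite ∠Y+∠F]
2. ∠BTF = 26°  [same arc BF]
3. ∠FBT = 68°  [△TBF]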